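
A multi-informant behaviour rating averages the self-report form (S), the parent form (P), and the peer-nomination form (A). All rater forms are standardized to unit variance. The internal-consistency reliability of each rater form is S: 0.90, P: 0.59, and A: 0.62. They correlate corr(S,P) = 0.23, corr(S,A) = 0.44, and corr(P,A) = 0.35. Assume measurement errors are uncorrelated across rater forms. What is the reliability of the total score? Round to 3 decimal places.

Var(S+P+A) = 3 + 2·[0.23 + 0.44 + 0.35] = 3 + 2.04 = 5.04.
Under uncorrelated errors the observed covariances equal the true-score covariances, so only the own-variance terms attenuate.
True-score variance = [0.90 + 0.59 + 0.62] + 2.04 = 2.11 + 2.04 = 4.15.
Reliability = 4.15 / 5.04 = 0.823.

0.823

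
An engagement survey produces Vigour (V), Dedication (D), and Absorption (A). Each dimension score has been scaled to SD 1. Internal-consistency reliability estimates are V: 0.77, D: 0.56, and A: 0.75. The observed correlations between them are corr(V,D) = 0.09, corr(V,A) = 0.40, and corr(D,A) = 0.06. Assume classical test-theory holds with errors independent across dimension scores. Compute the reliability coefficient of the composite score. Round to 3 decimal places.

Var(V+D+A) = 3 + 2·[0.09 + 0.40 + 0.06] = 3 + 1.1 = 4.1.
With uncorrelated errors the cross-covariances are all true-score covariance, so they carry over unchanged; only the diagonal terms shrink to ρᵢσᵢ².
True-score variance = [0.77 + 0.56 + 0.75] + 1.1 = 2.08 + 1.1 = 3.18.
Reliability = 3.18 / 4.1 = 0.776.

0.776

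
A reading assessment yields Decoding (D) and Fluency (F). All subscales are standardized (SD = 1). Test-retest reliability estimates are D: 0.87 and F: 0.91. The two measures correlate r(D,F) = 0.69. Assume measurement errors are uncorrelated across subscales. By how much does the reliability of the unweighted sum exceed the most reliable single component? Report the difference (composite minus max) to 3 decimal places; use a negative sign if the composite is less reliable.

Var(sum) = 2 + 1.38 = 3.38; true-score variance = 1.78 + 1.38 = 3.16; composite reliability = 0.9349.
Max component reliability = 0.9100.
Difference = 0.9349 − 0.9100 = 0.025.

0.025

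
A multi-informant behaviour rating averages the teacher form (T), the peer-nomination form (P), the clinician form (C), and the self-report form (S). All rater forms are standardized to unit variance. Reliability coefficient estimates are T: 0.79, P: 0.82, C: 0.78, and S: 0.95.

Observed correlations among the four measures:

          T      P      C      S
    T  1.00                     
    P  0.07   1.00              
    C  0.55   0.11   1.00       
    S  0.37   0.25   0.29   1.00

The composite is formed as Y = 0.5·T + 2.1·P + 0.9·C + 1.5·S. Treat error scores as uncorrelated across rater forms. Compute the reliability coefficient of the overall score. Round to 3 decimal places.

0.903

Var(Y) = 0.5² + 2.1² + 0.9² + 1.5² + 2·[1.05·0.07 + 0.45·0.55 + 0.75·0.37 + 1.89·0.11 + 3.15·0.25 + 1.35·0.29] = 7.72 + 3.9708 = 11.6908.
Because errors are independent across components, Cov(Tᵢ,Tⱼ) = Cov(Xᵢ,Xⱼ); the off-diagonal part of the true-score variance is the same as above.
True-score variance = [0.5²·0.79 + 2.1²·0.82 + 0.9²·0.78 + 1.5²·0.95] + 3.9708 = 6.583 + 3.9708 = 10.5538.
Reliability = 10.5538 / 11.6908 = 0.903.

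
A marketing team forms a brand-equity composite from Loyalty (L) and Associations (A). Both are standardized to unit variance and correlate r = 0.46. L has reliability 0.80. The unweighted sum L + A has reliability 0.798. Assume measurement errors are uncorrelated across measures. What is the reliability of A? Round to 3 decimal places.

0.610

Var(L+A) = 2 + 2·0.46 = 2.920.
True-score variance = ρ_L + ρ_A + 2·0.46, so 0.798 = (0.80 + ρ_A + 0.92) / 2.920.
ρ_A = 0.798·2.920 − 0.80 − 0.92 = 0.610.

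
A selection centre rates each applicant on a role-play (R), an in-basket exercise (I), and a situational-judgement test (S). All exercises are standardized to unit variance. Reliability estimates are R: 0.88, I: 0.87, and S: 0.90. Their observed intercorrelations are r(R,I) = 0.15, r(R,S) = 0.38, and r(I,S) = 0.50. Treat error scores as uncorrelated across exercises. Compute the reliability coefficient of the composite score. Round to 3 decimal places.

Var(R+I+S) = 3 + 2·[0.15 + 0.38 + 0.50] = 3 + 2.06 = 5.06.
With uncorrelated errors the cross-covariances are all true-score covariance, so they carry over unchanged; only the diagonal terms shrink to ρᵢσᵢ².
True-score variance = [0.88 + 0.87 + 0.90] + 2.06 = 2.65 + 2.06 = 4.71.
Reliability = 4.71 / 5.06 = 0.931.

0.931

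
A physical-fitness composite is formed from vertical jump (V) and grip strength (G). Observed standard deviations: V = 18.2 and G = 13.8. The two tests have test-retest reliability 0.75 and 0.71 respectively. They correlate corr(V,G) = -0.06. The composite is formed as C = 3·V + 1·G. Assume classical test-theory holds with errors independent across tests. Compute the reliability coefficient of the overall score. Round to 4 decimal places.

0.7402

Var(C) = 3²·18.2² + 13.8² + 2·[3·18.2·13.8·(-0.06)] = 3171.6 − 90.4176 = 3081.18.
Under uncorrelated errors the observed covariances equal the true-score covariances, so only the own-variance terms attenuate.
True-score variance = [3²·18.2²·0.75 + 13.8²·0.71] − 90.4176 = 2371.08 − 90.4176 = 2280.66.
Reliability = 2280.66 / 3081.18 = 0.7402.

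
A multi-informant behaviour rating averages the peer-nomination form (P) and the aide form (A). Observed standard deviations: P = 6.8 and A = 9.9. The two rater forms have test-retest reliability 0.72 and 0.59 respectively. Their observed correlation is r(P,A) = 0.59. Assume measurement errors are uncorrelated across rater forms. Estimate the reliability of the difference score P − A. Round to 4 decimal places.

0.1802

Var(P−A) = 6.8² + 9.9² − 2·6.8·9.9·0.59 = 144.25 − 79.4376 = 64.8124.
With uncorrelated errors the cross-covariances are all true-score covariance, so they carry over unchanged; only the diagonal terms shrink to ρᵢσᵢ².
True-score variance = [6.8²·0.72 + 9.9²·0.59] − 79.4376 = 91.1187 − 79.4376 = 11.6811.
Reliability = 11.6811 / 64.8124 = 0.1802.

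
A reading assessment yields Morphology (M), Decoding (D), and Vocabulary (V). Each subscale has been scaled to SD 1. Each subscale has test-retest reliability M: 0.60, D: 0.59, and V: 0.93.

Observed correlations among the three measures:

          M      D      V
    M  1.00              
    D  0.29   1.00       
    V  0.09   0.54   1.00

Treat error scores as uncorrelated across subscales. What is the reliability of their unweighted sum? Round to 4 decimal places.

0.8182

Var(M+D+V) = 3 + 2·[0.29 + 0.09 + 0.54] = 3 + 1.84 = 4.84.
Under uncorrelated errors the observed covariances equal the true-score covariances, so only the own-variance terms attenuate.
True-score variance = [0.60 + 0.59 + 0.93] + 1.84 = 2.12 + 1.84 = 3.96.
Reliability = 3.96 / 4.84 = 0.8182.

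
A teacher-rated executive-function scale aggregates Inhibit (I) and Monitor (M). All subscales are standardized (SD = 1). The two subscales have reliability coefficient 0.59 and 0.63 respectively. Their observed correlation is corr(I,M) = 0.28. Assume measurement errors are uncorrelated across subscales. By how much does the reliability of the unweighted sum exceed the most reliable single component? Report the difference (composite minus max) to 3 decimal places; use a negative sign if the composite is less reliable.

Var(sum) = 2 + 0.56 = 2.56; true-score variance = 1.22 + 0.56 = 1.78; composite reliability = 0.6953.
Max component reliability = 0.6300.
Difference = 0.6953 − 0.6300 = 0.065.

0.065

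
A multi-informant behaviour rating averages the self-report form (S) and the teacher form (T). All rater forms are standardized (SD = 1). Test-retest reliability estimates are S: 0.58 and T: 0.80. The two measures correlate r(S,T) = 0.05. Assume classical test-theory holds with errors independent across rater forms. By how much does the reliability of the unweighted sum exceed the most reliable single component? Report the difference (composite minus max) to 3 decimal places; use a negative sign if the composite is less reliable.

Var(sum) = 2 + 0.1 = 2.1; true-score variance = 1.38 + 0.1 = 1.48; composite reliability = 0.7048.
Max component reliability = 0.8000.
Difference = 0.7048 − 0.8000 = -0.095.

-0.095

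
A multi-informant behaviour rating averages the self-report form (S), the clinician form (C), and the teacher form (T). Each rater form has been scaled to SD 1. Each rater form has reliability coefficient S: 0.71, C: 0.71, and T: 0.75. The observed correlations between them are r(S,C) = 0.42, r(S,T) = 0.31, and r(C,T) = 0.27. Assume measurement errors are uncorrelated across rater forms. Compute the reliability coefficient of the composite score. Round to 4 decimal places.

0.8340

Var(S+C+T) = 3 + 2·[0.42 + 0.31 + 0.27] = 3 + 2 = 5.
Because errors are independent across components, Cov(Tᵢ,Tⱼ) = Cov(Xᵢ,Xⱼ); the off-diagonal part of the true-score variance is the same as above.
True-score variance = [0.71 + 0.71 + 0.75] + 2 = 2.17 + 2 = 4.17.
Reliability = 4.17 / 5 = 0.8340.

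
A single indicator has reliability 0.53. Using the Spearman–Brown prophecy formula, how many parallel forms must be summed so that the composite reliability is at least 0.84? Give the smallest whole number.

5

k ≥ ρ*(1−ρ₁)/(ρ₁(1−ρ*)) = 0.84·0.47 / (0.53·0.16) = 4.656.
Smallest integer k = 5.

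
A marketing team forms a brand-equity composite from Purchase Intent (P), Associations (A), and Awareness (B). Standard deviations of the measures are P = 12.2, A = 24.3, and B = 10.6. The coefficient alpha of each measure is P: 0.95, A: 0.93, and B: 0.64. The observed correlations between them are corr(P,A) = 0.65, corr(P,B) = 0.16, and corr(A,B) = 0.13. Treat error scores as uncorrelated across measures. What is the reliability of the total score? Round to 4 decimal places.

0.9337

Var(P+A+B) = 12.2² + 24.3² + 10.6² + 2·[12.2·24.3·0.65 + 12.2·10.6·0.16 + 24.3·10.6·0.13] = 851.69 + 493.751 = 1345.44.
Under uncorrelated errors the observed covariances equal the true-score covariances, so only the own-variance terms attenuate.
True-score variance = [12.2²·0.95 + 24.3²·0.93 + 10.6²·0.64] + 493.751 = 762.464 + 493.751 = 1256.22.
Reliability = 1256.22 / 1345.44 = 0.9337.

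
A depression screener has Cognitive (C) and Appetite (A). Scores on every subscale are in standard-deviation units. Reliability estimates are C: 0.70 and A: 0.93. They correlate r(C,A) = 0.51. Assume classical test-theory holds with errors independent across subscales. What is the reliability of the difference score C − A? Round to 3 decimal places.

Var(C−A) = 1 + 1 − 2·0.51 = 2 − 1.02 = 0.98.
With uncorrelated errors the cross-covariances are all true-score covariance, so they carry over unchanged; only the diagonal terms shrink to ρᵢσᵢ².
True-score variance = [0.70 + 0.93] − 1.02 = 1.63 − 1.02 = 0.61.
Reliability = 0.61 / 0.98 = 0.622.

0.622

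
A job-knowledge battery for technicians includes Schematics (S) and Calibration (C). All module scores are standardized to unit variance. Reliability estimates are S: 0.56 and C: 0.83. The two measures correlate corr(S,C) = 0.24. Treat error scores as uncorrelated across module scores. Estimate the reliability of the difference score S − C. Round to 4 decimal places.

Var(S−C) = 1 + 1 − 2·0.24 = 2 − 0.48 = 1.52.
With uncorrelated errors the cross-covariances are all true-score covariance, so they carry over unchanged; only the diagonal terms shrink to ρᵢσᵢ².
True-score variance = [0.56 + 0.83] − 0.48 = 1.39 − 0.48 = 0.91.
Reliability = 0.91 / 1.52 = 0.5987.

0.5987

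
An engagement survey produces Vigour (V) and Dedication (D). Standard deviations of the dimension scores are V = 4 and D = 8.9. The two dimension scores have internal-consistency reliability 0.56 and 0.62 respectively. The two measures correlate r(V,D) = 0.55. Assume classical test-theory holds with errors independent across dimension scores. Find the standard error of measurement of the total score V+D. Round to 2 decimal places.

Var(total) = 95.21 + 39.16 = 134.37.
True-score variance = 58.0702 + 39.16 = 97.2302, so reliability = 0.7236.
Error variance = 134.37 − 97.2302 = 37.1398; SEM = √37.1398 = 6.09.

6.09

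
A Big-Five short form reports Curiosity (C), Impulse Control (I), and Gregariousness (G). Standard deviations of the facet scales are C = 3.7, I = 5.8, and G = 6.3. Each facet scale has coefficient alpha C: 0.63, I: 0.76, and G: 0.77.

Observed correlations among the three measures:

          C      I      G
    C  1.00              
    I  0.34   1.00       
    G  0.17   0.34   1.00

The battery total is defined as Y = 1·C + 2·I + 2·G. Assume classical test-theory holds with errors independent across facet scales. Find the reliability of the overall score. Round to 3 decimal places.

0.836

Var(Y) = 3.7² + 2²·5.8² + 2²·6.3² + 2·[2·3.7·5.8·0.34 + 2·3.7·6.3·0.17 + 4·5.8·6.3·0.34] = 307.01 + 144.425 = 451.435.
Because errors are independent across components, Cov(Tᵢ,Tⱼ) = Cov(Xᵢ,Xⱼ); the off-diagonal part of the true-score variance is the same as above.
True-score variance = [3.7²·0.63 + 2²·5.8²·0.76 + 2²·6.3²·0.77] + 144.425 = 233.136 + 144.425 = 377.561.
Reliability = 377.561 / 451.435 = 0.836.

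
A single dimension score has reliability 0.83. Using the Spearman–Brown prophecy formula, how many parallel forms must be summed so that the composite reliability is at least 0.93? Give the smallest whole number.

3

k ≥ ρ*(1−ρ₁)/(ρ₁(1−ρ*)) = 0.93·0.17 / (0.83·0.07) = 2.721.
Smallest integer k = 3.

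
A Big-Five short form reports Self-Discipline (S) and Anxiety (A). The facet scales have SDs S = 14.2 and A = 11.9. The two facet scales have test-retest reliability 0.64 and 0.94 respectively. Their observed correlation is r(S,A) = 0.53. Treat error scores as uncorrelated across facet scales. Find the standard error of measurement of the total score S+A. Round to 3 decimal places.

9.005

Var(total) = 343.25 + 179.119 = 522.369.
True-score variance = 262.163 + 179.119 = 441.282, so reliability = 0.8448.
Error variance = 522.369 − 441.282 = 81.087; SEM = √81.087 = 9.005.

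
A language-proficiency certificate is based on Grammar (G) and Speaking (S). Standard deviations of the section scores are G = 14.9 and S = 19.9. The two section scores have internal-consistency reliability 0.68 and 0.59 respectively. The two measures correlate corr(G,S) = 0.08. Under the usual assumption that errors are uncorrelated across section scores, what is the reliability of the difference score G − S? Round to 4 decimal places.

Var(G−S) = 14.9² + 19.9² − 2·14.9·19.9·0.08 = 618.02 − 47.4416 = 570.578.
Because errors are independent across components, Cov(Tᵢ,Tⱼ) = Cov(Xᵢ,Xⱼ); the off-diagonal part of the true-score variance is the same as above.
True-score variance = [14.9²·0.68 + 19.9²·0.59] − 47.4416 = 384.613 − 47.4416 = 337.171.
Reliability = 337.171 / 570.578 = 0.5909.

0.5909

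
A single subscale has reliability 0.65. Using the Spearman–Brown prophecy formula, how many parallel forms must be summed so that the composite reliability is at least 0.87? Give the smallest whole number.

k ≥ ρ*(1−ρ₁)/(ρ₁(1−ρ*)) = 0.87·0.35 / (0.65·0.13) = 3.604.
Smallest integer k = 4.

4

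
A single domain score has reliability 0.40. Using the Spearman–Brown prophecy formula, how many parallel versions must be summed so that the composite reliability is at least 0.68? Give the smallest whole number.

k ≥ ρ*(1−ρ₁)/(ρ₁(1−ρ*)) = 0.68·0.60 / (0.40·0.32) = 3.188.
Smallest integer k = 4.

4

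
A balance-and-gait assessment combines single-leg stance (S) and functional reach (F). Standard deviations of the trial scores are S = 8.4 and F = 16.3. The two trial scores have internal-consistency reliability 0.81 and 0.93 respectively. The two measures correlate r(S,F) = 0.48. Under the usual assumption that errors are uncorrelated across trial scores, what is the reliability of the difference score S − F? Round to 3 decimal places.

Var(S−F) = 8.4² + 16.3² − 2·8.4·16.3·0.48 = 336.25 − 131.443 = 204.807.
With uncorrelated errors the cross-covariances are all true-score covariance, so they carry over unchanged; only the diagonal terms shrink to ρᵢσᵢ².
True-score variance = [8.4²·0.81 + 16.3²·0.93] − 131.443 = 304.245 − 131.443 = 172.802.
Reliability = 172.802 / 204.807 = 0.844.

0.844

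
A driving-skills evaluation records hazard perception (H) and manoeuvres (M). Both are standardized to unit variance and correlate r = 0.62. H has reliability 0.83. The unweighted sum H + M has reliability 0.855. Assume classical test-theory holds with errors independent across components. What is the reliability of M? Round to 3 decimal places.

Var(H+M) = 2 + 2·0.62 = 3.240.
True-score variance = ρ_H + ρ_M + 2·0.62, so 0.855 = (0.83 + ρ_M + 1.24) / 3.240.
ρ_M = 0.855·3.240 − 0.83 − 1.24 = 0.700.

0.700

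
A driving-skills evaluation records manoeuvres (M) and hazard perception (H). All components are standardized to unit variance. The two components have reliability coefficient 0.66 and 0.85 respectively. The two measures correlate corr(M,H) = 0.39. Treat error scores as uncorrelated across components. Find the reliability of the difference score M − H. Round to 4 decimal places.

0.5984

Var(M−H) = 1 + 1 − 2·0.39 = 2 − 0.78 = 1.22.
Under uncorrelated errors the observed covariances equal the true-score covariances, so only the own-variance terms attenuate.
True-score variance = [0.66 + 0.85] − 0.78 = 1.51 − 0.78 = 0.73.
Reliability = 0.73 / 1.22 = 0.5984.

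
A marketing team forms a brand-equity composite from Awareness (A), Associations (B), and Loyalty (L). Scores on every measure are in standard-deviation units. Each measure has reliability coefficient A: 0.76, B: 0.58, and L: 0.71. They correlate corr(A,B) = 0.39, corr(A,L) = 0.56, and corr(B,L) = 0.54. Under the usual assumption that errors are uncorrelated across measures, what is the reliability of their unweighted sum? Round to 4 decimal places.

0.8411

Var(A+B+L) = 3 + 2·[0.39 + 0.56 + 0.54] = 3 + 2.98 = 5.98.
With uncorrelated errors the cross-covariances are all true-score covariance, so they carry over unchanged; only the diagonal terms shrink to ρᵢσᵢ².
True-score variance = [0.76 + 0.58 + 0.71] + 2.98 = 2.05 + 2.98 = 5.03.
Reliability = 5.03 / 5.98 = 0.8411.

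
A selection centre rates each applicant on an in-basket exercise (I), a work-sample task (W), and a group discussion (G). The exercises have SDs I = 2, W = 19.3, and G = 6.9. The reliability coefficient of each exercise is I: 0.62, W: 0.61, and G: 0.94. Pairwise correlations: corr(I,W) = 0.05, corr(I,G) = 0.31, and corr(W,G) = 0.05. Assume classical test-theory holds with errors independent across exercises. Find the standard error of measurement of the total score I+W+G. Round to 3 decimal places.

12.233

Var(total) = 424.1 + 25.733 = 449.833.
True-score variance = 274.452 + 25.733 = 300.185, so reliability = 0.6673.
Error variance = 449.833 − 300.185 = 149.648; SEM = √149.648 = 12.233.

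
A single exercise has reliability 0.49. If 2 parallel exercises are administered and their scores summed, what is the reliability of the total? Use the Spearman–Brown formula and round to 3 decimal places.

ρ_k = kρ / (1 + (k−1)ρ) = 2·0.49 / (1 + 1·0.49) = 0.980 / 1.490 = 0.658.

0.658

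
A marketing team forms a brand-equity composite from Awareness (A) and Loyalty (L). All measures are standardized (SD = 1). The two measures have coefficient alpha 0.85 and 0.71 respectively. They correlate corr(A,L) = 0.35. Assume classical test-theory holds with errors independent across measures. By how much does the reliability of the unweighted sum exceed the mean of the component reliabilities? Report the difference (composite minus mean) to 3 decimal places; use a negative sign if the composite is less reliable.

0.057

Var(sum) = 2 + 0.7 = 2.7; true-score variance = 1.56 + 0.7 = 2.26; composite reliability = 0.8370.
Mean component reliability = 0.7800.
Difference = 0.8370 − 0.7800 = 0.057.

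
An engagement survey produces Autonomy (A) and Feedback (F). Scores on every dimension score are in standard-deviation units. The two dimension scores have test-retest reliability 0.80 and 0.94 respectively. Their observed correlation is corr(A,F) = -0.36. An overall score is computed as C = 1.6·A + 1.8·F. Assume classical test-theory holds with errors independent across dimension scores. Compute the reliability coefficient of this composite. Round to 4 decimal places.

0.8104

Var(C) = 1.6² + 1.8² + 2·[2.88·(-0.36)] = 5.8 − 2.0736 = 3.7264.
With uncorrelated errors the cross-covariances are all true-score covariance, so they carry over unchanged; only the diagonal terms shrink to ρᵢσᵢ².
True-score variance = [1.6²·0.80 + 1.8²·0.94] − 2.0736 = 5.0936 − 2.0736 = 3.02.
Reliability = 3.02 / 3.7264 = 0.8104.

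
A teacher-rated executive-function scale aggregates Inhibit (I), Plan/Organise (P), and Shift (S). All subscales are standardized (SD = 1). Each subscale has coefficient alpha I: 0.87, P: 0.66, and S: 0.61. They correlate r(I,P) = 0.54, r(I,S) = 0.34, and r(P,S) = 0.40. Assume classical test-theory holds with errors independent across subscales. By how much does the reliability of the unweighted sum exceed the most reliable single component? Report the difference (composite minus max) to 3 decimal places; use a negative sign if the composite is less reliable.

-0.025

Var(sum) = 3 + 2.56 = 5.56; true-score variance = 2.14 + 2.56 = 4.7; composite reliability = 0.8453.
Max component reliability = 0.8700.
Difference = 0.8453 − 0.8700 = -0.025.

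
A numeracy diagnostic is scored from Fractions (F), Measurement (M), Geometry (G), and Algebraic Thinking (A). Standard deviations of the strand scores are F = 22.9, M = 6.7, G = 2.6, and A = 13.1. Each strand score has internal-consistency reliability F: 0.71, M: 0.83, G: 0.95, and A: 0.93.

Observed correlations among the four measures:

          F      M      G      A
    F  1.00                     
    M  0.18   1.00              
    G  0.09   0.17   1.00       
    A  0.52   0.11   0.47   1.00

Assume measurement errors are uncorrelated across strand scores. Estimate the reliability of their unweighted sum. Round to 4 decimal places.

0.8545

Var(F+M+G+A) = 22.9² + 6.7² + 2.6² + 13.1² + 2·[22.9·6.7·0.18 + 22.9·2.6·0.09 + 22.9·13.1·0.52 + 6.7·2.6·0.17 + 6.7·13.1·0.11 + 2.6·13.1·0.47] = 747.67 + 435.19 = 1182.86.
With uncorrelated errors the cross-covariances are all true-score covariance, so they carry over unchanged; only the diagonal terms shrink to ρᵢσᵢ².
True-score variance = [22.9²·0.71 + 6.7²·0.83 + 2.6²·0.95 + 13.1²·0.93] + 435.19 = 575.609 + 435.19 = 1010.8.
Reliability = 1010.8 / 1182.86 = 0.8545.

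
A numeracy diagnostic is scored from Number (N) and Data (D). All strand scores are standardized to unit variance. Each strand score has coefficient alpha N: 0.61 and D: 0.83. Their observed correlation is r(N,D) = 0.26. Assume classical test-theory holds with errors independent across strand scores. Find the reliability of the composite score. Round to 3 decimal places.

0.778

Var(N+D) = 2 + 2·[0.26] = 2 + 0.52 = 2.52.
With uncorrelated errors the cross-covariances are all true-score covariance, so they carry over unchanged; only the diagonal terms shrink to ρᵢσᵢ².
True-score variance = [0.61 + 0.83] + 0.52 = 1.44 + 0.52 = 1.96.
Reliability = 1.96 / 2.52 = 0.778.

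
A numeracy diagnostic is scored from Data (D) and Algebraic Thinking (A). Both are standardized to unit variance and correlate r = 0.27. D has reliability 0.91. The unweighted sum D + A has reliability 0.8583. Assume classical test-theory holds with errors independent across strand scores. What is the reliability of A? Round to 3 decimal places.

Var(D+A) = 2 + 2·0.27 = 2.540.
True-score variance = ρ_D + ρ_A + 2·0.27, so 0.8583 = (0.91 + ρ_A + 0.54) / 2.540.
ρ_A = 0.8583·2.540 − 0.91 − 0.54 = 0.730.

0.730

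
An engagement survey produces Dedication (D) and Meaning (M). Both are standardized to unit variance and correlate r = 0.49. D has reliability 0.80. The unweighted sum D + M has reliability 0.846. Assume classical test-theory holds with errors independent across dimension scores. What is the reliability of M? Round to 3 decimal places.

0.741

Var(D+M) = 2 + 2·0.49 = 2.980.
True-score variance = ρ_D + ρ_M + 2·0.49, so 0.846 = (0.80 + ρ_M + 0.98) / 2.980.
ρ_M = 0.846·2.980 − 0.80 − 0.98 = 0.741.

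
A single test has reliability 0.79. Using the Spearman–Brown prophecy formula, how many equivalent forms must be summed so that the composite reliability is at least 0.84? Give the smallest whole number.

k ≥ ρ*(1−ρ₁)/(ρ₁(1−ρ*)) = 0.84·0.21 / (0.79·0.16) = 1.396.
Smallest integer k = 2.

2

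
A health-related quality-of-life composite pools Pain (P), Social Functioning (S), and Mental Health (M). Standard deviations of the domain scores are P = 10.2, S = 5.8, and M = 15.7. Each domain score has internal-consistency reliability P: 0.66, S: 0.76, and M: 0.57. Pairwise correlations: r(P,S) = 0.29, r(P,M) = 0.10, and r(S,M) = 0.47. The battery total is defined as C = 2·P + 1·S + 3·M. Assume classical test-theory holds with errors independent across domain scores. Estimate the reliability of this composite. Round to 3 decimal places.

Var(C) = 2²·10.2² + 5.8² + 3²·15.7² + 2·[2·10.2·5.8·0.29 + 6·10.2·15.7·0.10 + 3·5.8·15.7·0.47] = 2668.21 + 517.583 = 3185.79.
Because errors are independent across components, Cov(Tᵢ,Tⱼ) = Cov(Xᵢ,Xⱼ); the off-diagonal part of the true-score variance is the same as above.
True-score variance = [2²·10.2²·0.66 + 5.8²·0.76 + 3²·15.7²·0.57] + 517.583 = 1564.73 + 517.583 = 2082.31.
Reliability = 2082.31 / 3185.79 = 0.654.

0.654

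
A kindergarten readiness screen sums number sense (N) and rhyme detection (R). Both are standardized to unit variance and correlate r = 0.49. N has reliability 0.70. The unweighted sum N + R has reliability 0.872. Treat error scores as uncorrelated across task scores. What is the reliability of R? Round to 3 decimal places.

Var(N+R) = 2 + 2·0.49 = 2.980.
True-score variance = ρ_N + ρ_R + 2·0.49, so 0.872 = (0.70 + ρ_R + 0.98) / 2.980.
ρ_R = 0.872·2.980 − 0.70 − 0.98 = 0.919.

0.919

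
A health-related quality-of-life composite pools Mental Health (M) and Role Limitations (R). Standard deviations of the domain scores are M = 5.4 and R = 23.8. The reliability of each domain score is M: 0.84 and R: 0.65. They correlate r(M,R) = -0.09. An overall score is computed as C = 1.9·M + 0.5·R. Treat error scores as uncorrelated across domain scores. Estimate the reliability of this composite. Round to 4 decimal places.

Var(C) = 1.9²·5.4² + 0.5²·23.8² + 2·[0.95·5.4·23.8·(-0.09)] = 246.878 − 21.9769 = 224.901.
Under uncorrelated errors the observed covariances equal the true-score covariances, so only the own-variance terms attenuate.
True-score variance = [1.9²·5.4²·0.84 + 0.5²·23.8²·0.65] − 21.9769 = 180.471 − 21.9769 = 158.494.
Reliability = 158.494 / 224.901 = 0.7047.

0.7047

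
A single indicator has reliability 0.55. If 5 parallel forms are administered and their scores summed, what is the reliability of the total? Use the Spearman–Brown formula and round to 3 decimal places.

0.859

ρ_k = kρ / (1 + (k−1)ρ) = 5·0.55 / (1 + 4·0.55) = 2.750 / 3.200 = 0.859.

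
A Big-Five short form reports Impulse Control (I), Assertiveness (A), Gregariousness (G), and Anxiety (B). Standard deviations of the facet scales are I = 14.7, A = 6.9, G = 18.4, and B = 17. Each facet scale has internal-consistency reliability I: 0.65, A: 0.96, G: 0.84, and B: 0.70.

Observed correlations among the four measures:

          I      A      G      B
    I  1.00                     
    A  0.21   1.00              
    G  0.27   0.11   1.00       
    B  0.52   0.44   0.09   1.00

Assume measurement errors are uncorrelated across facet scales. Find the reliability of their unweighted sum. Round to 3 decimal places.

0.857

Var(I+A+G+B) = 14.7² + 6.9² + 18.4² + 17² + 2·[14.7·6.9·0.21 + 14.7·18.4·0.27 + 14.7·17·0.52 + 6.9·18.4·0.11 + 6.9·17·0.44 + 18.4·17·0.09] = 891.26 + 636.015 = 1527.27.
Because errors are independent across components, Cov(Tᵢ,Tⱼ) = Cov(Xᵢ,Xⱼ); the off-diagonal part of the true-score variance is the same as above.
True-score variance = [14.7²·0.65 + 6.9²·0.96 + 18.4²·0.84 + 17²·0.70] + 636.015 = 672.854 + 636.015 = 1308.87.
Reliability = 1308.87 / 1527.27 = 0.857.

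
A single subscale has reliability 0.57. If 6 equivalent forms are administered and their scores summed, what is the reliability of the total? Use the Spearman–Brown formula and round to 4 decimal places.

ρ_k = kρ / (1 + (k−1)ρ) = 6·0.57 / (1 + 5·0.57) = 3.420 / 3.850 = 0.8883.

0.8883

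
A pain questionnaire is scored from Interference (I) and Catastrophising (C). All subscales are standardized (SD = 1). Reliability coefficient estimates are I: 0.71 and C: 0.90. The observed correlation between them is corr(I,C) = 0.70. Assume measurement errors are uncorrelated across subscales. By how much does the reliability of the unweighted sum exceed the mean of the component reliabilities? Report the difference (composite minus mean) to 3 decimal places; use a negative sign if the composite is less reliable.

Var(sum) = 2 + 1.4 = 3.4; true-score variance = 1.61 + 1.4 = 3.01; composite reliability = 0.8853.
Mean component reliability = 0.8050.
Difference = 0.8853 − 0.8050 = 0.080.

0.080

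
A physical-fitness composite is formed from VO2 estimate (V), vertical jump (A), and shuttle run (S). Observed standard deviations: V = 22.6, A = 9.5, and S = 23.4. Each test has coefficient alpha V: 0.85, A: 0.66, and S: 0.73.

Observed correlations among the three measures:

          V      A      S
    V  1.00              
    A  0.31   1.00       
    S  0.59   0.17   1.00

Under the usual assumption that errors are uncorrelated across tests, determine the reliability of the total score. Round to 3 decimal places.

0.871

Var(V+A+S) = 22.6² + 9.5² + 23.4² + 2·[22.6·9.5·0.31 + 22.6·23.4·0.59 + 9.5·23.4·0.17] = 1148.57 + 832.727 = 1981.3.
Under uncorrelated errors the observed covariances equal the true-score covariances, so only the own-variance terms attenuate.
True-score variance = [22.6²·0.85 + 9.5²·0.66 + 23.4²·0.73] + 832.727 = 893.43 + 832.727 = 1726.16.
Reliability = 1726.16 / 1981.3 = 0.871.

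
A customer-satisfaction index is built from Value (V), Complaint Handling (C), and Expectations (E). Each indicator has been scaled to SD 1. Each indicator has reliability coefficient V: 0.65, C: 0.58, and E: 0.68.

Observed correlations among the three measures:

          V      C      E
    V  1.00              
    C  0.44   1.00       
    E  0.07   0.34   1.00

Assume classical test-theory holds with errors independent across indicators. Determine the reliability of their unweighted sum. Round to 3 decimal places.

0.768

Var(V+C+E) = 3 + 2·[0.44 + 0.07 + 0.34] = 3 + 1.7 = 4.7.
With uncorrelated errors the cross-covariances are all true-score covariance, so they carry over unchanged; only the diagonal terms shrink to ρᵢσᵢ².
True-score variance = [0.65 + 0.58 + 0.68] + 1.7 = 1.91 + 1.7 = 3.61.
Reliability = 3.61 / 4.7 = 0.768.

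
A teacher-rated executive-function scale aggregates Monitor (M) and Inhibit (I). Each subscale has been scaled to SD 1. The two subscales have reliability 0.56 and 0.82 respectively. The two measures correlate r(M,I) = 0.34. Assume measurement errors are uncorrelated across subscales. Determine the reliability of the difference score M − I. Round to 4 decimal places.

0.5303

Var(M−I) = 1 + 1 − 2·0.34 = 2 − 0.68 = 1.32.
With uncorrelated errors the cross-covariances are all true-score covariance, so they carry over unchanged; only the diagonal terms shrink to ρᵢσᵢ².
True-score variance = [0.56 + 0.82] − 0.68 = 1.38 − 0.68 = 0.7.
Reliability = 0.7 / 1.32 = 0.5303.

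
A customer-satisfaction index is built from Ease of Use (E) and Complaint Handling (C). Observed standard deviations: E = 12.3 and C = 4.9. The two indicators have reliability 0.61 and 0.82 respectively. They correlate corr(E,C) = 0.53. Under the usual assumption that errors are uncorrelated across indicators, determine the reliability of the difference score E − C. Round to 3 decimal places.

0.432

Var(E−C) = 12.3² + 4.9² − 2·12.3·4.9·0.53 = 175.3 − 63.8862 = 111.414.
Under uncorrelated errors the observed covariances equal the true-score covariances, so only the own-variance terms attenuate.
True-score variance = [12.3²·0.61 + 4.9²·0.82] − 63.8862 = 111.975 − 63.8862 = 48.0889.
Reliability = 48.0889 / 111.414 = 0.432.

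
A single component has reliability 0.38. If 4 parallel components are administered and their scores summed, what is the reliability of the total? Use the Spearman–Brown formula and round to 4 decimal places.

ρ_k = kρ / (1 + (k−1)ρ) = 4·0.38 / (1 + 3·0.38) = 1.520 / 2.140 = 0.7103.

0.7103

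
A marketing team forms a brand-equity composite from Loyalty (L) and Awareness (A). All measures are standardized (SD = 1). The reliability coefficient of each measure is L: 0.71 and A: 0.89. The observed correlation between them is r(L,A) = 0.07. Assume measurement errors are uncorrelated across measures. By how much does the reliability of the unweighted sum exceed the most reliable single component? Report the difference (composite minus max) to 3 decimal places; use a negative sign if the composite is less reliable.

Var(sum) = 2 + 0.14 = 2.14; true-score variance = 1.6 + 0.14 = 1.74; composite reliability = 0.8131.
Max component reliability = 0.8900.
Difference = 0.8131 − 0.8900 = -0.077.

-0.077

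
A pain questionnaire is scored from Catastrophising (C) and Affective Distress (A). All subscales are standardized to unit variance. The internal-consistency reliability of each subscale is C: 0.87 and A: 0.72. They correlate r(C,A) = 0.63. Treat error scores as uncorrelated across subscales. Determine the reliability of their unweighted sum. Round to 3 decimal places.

Var(C+A) = 2 + 2·[0.63] = 2 + 1.26 = 3.26.
Under uncorrelated errors the observed covariances equal the true-score covariances, so only the own-variance terms attenuate.
True-score variance = [0.87 + 0.72] + 1.26 = 1.59 + 1.26 = 2.85.
Reliability = 2.85 / 3.26 = 0.874.

0.874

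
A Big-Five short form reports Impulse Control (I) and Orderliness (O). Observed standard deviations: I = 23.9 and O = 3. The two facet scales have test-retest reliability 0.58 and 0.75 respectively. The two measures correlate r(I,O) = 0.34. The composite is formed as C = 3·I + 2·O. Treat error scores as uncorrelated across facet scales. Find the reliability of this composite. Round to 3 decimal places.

Var(C) = 3²·23.9² + 2²·3² + 2·[6·23.9·3·0.34] = 5176.89 + 292.536 = 5469.43.
With uncorrelated errors the cross-covariances are all true-score covariance, so they carry over unchanged; only the diagonal terms shrink to ρᵢσᵢ².
True-score variance = [3²·23.9²·0.58 + 2²·3²·0.75] + 292.536 = 3008.72 + 292.536 = 3301.25.
Reliability = 3301.25 / 5469.43 = 0.604.

0.604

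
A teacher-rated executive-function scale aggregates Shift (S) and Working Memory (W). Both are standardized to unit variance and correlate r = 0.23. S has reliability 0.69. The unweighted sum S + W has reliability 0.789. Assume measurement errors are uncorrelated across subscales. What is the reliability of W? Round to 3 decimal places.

Var(S+W) = 2 + 2·0.23 = 2.460.
True-score variance = ρ_S + ρ_W + 2·0.23, so 0.789 = (0.69 + ρ_W + 0.46) / 2.460.
ρ_W = 0.789·2.460 − 0.69 − 0.46 = 0.791.

0.791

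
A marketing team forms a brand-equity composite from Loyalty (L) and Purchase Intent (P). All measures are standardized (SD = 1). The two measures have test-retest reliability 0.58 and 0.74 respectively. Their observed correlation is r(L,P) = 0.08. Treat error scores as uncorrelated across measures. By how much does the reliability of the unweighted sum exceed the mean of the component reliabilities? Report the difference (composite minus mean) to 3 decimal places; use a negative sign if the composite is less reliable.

0.025

Var(sum) = 2 + 0.16 = 2.16; true-score variance = 1.32 + 0.16 = 1.48; composite reliability = 0.6852.
Mean component reliability = 0.6600.
Difference = 0.6852 − 0.6600 = 0.025.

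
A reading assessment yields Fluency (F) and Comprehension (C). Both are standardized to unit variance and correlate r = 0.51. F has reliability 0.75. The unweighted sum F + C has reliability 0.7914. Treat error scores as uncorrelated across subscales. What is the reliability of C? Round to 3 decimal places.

Var(F+C) = 2 + 2·0.51 = 3.020.
True-score variance = ρ_F + ρ_C + 2·0.51, so 0.7914 = (0.75 + ρ_C + 1.02) / 3.020.
ρ_C = 0.7914·3.020 − 0.75 − 1.02 = 0.620.

0.620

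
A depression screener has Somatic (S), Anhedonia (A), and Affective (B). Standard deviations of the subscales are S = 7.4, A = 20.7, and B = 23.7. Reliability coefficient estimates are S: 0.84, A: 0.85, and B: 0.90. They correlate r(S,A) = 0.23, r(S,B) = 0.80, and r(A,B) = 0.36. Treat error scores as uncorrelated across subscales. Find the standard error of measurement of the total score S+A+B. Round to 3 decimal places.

11.367

Var(total) = 1044.94 + 704.296 = 1749.24.
True-score variance = 915.736 + 704.296 = 1620.03, so reliability = 0.9261.
Error variance = 1749.24 − 1620.03 = 129.204; SEM = √129.204 = 11.367.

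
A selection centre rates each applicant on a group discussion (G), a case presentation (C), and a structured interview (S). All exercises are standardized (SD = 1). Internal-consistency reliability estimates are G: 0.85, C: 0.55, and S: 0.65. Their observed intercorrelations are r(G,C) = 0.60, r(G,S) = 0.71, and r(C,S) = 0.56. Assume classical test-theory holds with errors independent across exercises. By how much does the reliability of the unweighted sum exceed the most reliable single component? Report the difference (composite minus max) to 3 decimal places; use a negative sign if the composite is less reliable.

0.009

Var(sum) = 3 + 3.74 = 6.74; true-score variance = 2.05 + 3.74 = 5.79; composite reliability = 0.8591.
Max component reliability = 0.8500.
Difference = 0.8591 − 0.8500 = 0.009.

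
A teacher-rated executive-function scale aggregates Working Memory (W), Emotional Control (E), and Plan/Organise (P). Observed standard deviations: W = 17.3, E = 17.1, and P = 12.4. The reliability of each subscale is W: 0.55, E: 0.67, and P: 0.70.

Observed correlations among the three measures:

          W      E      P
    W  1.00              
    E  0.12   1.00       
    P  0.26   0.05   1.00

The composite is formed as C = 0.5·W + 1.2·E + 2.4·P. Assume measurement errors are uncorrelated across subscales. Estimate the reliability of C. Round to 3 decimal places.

Var(C) = 0.5²·17.3² + 1.2²·17.1² + 2.4²·12.4² + 2·[0.6·17.3·17.1·0.12 + 1.2·17.3·12.4·0.26 + 2.88·17.1·12.4·0.05] = 1381.55 + 237.528 = 1619.08.
Under uncorrelated errors the observed covariances equal the true-score covariances, so only the own-variance terms attenuate.
True-score variance = [0.5²·17.3²·0.55 + 1.2²·17.1²·0.67 + 2.4²·12.4²·0.70] + 237.528 = 943.23 + 237.528 = 1180.76.
Reliability = 1180.76 / 1619.08 = 0.729.

0.729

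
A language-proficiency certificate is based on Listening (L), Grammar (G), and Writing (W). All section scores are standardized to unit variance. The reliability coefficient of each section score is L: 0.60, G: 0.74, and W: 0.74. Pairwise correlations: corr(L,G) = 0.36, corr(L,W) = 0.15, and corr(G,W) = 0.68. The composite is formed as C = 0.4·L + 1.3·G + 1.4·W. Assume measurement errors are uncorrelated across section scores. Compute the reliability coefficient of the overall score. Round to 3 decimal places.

Var(C) = 0.4² + 1.3² + 1.4² + 2·[0.52·0.36 + 0.56·0.15 + 1.82·0.68] = 3.81 + 3.0176 = 6.8276.
With uncorrelated errors the cross-covariances are all true-score covariance, so they carry over unchanged; only the diagonal terms shrink to ρᵢσᵢ².
True-score variance = [0.4²·0.60 + 1.3²·0.74 + 1.4²·0.74] + 3.0176 = 2.797 + 3.0176 = 5.8146.
Reliability = 5.8146 / 6.8276 = 0.852.

0.852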